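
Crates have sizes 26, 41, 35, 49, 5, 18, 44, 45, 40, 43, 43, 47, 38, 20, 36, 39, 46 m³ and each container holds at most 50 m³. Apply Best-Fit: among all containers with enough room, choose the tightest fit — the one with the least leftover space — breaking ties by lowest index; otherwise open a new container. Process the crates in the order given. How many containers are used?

Put 26 m³ in container 1; 24 m³ remain.
Put 41 m³ in container 2; 9 m³ remain.
Put 35 m³ in container 3; 15 m³ remain.
Put 49 m³ in container 4; 1 m³ remain.
Put 5 m³ in container 2; 4 m³ remain.
Put 18 m³ in container 1; 6 m³ remain.
Put 44 m³ in container 5; 6 m³ remain.
Put 45 m³ in container 6; 5 m³ remain.
Put 40 m³ in container 7; 10 m³ remain.
Put 43 m³ in container 8; 7 m³ remain.
Put 43 m³ in container 9; 7 m³ remain.
Put 47 m³ in container 10; 3 m³ remain.
Put 38 m³ in container 11; 12 m³ remain.
Put 20 m³ in container 12; 30 m³ remain.
Put 36 m³ in container 13; 14 m³ remain.
Put 39 m³ in container 14; 11 m³ remain.
Put 46 m³ in container 15; 4 m³ remain.
Final containers: [26,18] [41,5] [35] [49] [44] [45] [40] [43] [43] [47] [38] [20] [36] [39] [46].

15 containers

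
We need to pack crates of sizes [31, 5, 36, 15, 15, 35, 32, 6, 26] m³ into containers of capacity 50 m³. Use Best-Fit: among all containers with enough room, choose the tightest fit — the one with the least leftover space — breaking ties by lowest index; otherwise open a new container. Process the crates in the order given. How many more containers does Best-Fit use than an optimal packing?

1

Best-Fit: [31,5,6] [36] [15,15] [35] [32] [26] → 6 containers.
Total size 201 m³; any packing needs at least ⌈201/50⌉ = 5 containers.
An optimal packing achieves that bound: [36,6,5] [35,15] [32,15] [31] [26] → 5 containers.
Excess: 6 − 5 = 1.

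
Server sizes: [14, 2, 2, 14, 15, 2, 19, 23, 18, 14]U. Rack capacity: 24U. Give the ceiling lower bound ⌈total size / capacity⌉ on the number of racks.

6

Total size = 14 + 2 + 2 + 14 + 15 + 2 + 19 + 23 + 18 + 14 = 123U.
⌈123 / 24⌉ = 6.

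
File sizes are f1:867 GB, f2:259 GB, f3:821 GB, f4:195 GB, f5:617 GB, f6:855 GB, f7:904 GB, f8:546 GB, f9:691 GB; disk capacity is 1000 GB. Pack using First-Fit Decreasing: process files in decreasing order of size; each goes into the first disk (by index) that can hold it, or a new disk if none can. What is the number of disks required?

Sorted descending: 904, 867, 855, 821, 691, 617, 546, 259, 195.
904 GB → disk 1 (remaining 96 GB)
867 GB → disk 2 (remaining 133 GB)
855 GB → disk 3 (remaining 145 GB)
821 GB → disk 4 (remaining 179 GB)
691 GB → disk 5 (remaining 309 GB)
617 GB → disk 6 (remaining 383 GB)
546 GB → disk 7 (remaining 454 GB)
259 GB → disk 5 (remaining 50 GB)
195 GB → disk 6 (remaining 188 GB)
Final disks: [904] [867] [855] [821] [691,259] [617,195] [546].

7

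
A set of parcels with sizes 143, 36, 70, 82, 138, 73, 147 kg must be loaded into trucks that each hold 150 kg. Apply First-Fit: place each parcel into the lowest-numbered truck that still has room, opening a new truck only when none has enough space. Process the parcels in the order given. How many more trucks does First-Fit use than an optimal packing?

1

First-Fit: [143] [36,70] [82] [138] [73] [147] → 6 trucks.
Total size 689 kg; any packing needs at least ⌈689/150⌉ = 5 trucks.
An optimal packing achieves that bound: [147] [143] [138] [82,36] [73,70] → 5 trucks.
Excess: 6 − 5 = 1.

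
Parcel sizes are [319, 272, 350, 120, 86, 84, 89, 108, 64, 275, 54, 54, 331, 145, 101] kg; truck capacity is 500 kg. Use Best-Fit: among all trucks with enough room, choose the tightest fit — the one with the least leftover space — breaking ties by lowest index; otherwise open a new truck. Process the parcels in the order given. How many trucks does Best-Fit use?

Put 319 kg in truck 1; 181 kg remain.
Put 272 kg in truck 2; 228 kg remain.
Put 350 kg in truck 3; 150 kg remain.
Put 120 kg in truck 3; 30 kg remain.
Put 86 kg in truck 1; 95 kg remain.
Put 84 kg in truck 1; 11 kg remain.
Put 89 kg in truck 2; 139 kg remain.
Put 108 kg in truck 2; 31 kg remain.
Put 64 kg in truck 4; 436 kg remain.
Put 275 kg in truck 4; 161 kg remain.
Put 54 kg in truck 4; 107 kg remain.
Put 54 kg in truck 4; 53 kg remain.
Put 331 kg in truck 5; 169 kg remain.
Put 145 kg in truck 5; 24 kg remain.
Put 101 kg in truck 6; 399 kg remain.
Final trucks: [319,86,84] [272,89,108] [350,120] [64,275,54,54] [331,145] [101].

6 trucks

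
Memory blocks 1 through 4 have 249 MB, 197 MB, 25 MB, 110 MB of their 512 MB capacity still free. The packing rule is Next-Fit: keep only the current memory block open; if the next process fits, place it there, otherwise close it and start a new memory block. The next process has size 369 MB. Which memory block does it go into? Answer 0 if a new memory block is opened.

0

Next-Fit only looks at memory block 4, which has 110 MB free.
369 MB does not fit, so a new memory block is opened.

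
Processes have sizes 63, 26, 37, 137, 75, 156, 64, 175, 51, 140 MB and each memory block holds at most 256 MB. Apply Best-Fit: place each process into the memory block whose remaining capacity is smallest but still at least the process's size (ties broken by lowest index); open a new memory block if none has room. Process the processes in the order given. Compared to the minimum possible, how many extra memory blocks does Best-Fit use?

1

Best-Fit: [63,26,37] [137,75] [156,64] [175,51] [140] → 5 memory blocks.
Total size 924 MB; any packing needs at least ⌈924/256⌉ = 4 memory blocks.
An optimal packing achieves that bound: [175,75] [156,64,26] [140,63,51] [137,37] → 4 memory blocks.
Excess: 5 − 4 = 1.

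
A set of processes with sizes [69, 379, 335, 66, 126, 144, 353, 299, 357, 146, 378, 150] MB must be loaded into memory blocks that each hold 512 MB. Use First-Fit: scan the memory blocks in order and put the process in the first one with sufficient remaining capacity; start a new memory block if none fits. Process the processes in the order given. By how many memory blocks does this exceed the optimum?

1

First-Fit: [69,379] [335,66] [126,144,146] [353,150] [299] [357] [378] → 7 memory blocks.
Total size 2802 MB; any packing needs at least ⌈2802/512⌉ = 6 memory blocks.
An optimal packing achieves that bound: [379,126] [378,69] [357,150] [353,146] [335,144] [299,66] → 6 memory blocks.
Excess: 7 − 6 = 1.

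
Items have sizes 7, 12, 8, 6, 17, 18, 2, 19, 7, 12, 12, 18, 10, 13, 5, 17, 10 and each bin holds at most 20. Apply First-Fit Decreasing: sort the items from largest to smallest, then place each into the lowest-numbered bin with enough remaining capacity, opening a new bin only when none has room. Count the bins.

11 bins

Sorted descending: 19, 18, 18, 17, 17, 13, 12, 12, 12, 10, 10, 8, 7, 7, 6, 5, 2.
Put 19 in bin 1; 1 remain.
Put 18 in bin 2; 2 remain.
Put 18 in bin 3; 2 remain.
Put 17 in bin 4; 3 remain.
Put 17 in bin 5; 3 remain.
Put 13 in bin 6; 7 remain.
Put 12 in bin 7; 8 remain.
Put 12 in bin 8; 8 remain.
Put 12 in bin 9; 8 remain.
Put 10 in bin 10; 10 remain.
Put 10 in bin 10; 0 remain.
Put 8 in bin 7; 0 remain.
Put 7 in bin 6; 0 remain.
Put 7 in bin 8; 1 remain.
Put 6 in bin 9; 2 remain.
Put 5 in bin 11; 15 remain.
Put 2 in bin 2; 0 remain.
Final bins: [19] [18,2] [18] [17] [17] [13,7] [12,8] [12,7] [12,6] [10,10] [5].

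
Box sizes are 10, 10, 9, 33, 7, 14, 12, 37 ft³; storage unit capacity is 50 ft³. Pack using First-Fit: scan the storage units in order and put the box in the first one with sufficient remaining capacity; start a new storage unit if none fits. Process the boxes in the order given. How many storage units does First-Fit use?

3 storage units

10 ft³ → storage unit 1 (remaining 40 ft³)
10 ft³ → storage unit 1 (remaining 30 ft³)
9 ft³ → storage unit 1 (remaining 21 ft³)
33 ft³ → storage unit 2 (remaining 17 ft³)
7 ft³ → storage unit 1 (remaining 14 ft³)
14 ft³ → storage unit 1 (remaining 0 ft³)
12 ft³ → storage unit 2 (remaining 5 ft³)
37 ft³ → storage unit 3 (remaining 13 ft³)
Final storage units: [10,10,9,7,14] [33,12] [37].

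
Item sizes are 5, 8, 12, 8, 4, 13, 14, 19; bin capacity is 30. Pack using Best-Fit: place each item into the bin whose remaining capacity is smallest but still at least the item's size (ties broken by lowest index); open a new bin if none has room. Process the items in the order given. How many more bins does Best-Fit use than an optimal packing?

1

Best-Fit: [5,8,12,4] [8,13] [14] [19] → 4 bins.
Total size 83; any packing needs at least ⌈83/30⌉ = 3 bins.
An optimal packing achieves that bound: [19,8] [14,13] [12,8,5,4] → 3 bins.
Excess: 4 − 3 = 1.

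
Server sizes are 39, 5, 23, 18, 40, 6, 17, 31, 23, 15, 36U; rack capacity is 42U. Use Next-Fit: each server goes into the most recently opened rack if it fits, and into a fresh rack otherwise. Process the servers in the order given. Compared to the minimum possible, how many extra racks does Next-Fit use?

1

Next-Fit: [39] [5,23] [18] [40] [6,17] [31] [23,15] [36] → 8 racks.
Total size 253U; any packing needs at least ⌈253/42⌉ = 7 racks.
An optimal packing achieves that bound: [40] [39] [36,6] [31,5] [23,18] [23,17] [15] → 7 racks.
Excess: 8 − 7 = 1.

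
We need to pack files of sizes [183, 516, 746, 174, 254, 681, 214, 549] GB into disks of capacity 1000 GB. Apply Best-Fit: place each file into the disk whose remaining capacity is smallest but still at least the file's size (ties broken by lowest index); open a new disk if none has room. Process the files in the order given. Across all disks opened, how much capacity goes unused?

683

disk 1: place 183 GB, 817 GB left
disk 1: place 516 GB, 301 GB left
disk 2: place 746 GB, 254 GB left
disk 2: place 174 GB, 80 GB left
disk 1: place 254 GB, 47 GB left
disk 3: place 681 GB, 319 GB left
disk 3: place 214 GB, 105 GB left
disk 4: place 549 GB, 451 GB left
4 disks × 1000 GB = 4000 GB; used 3317 GB; unused 683 GB.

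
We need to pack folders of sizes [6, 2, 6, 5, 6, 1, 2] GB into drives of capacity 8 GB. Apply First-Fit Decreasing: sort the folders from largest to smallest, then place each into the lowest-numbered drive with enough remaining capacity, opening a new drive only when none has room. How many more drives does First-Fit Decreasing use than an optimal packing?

First-Fit Decreasing: [6,2] [6,2] [6,1] [5] → 4 drives.
Total size 28 GB; any packing needs at least ⌈28/8⌉ = 4 drives.
So 4 is already optimal.

0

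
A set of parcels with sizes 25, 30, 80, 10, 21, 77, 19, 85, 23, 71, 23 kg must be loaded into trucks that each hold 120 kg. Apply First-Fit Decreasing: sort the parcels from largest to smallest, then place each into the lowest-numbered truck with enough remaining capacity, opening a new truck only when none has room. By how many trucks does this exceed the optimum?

0

First-Fit Decreasing: [85,30] [80,25,10] [77,23,19] [71,23,21] → 4 trucks.
Total size 464 kg; any packing needs at least ⌈464/120⌉ = 4 trucks.
So 4 is already optimal.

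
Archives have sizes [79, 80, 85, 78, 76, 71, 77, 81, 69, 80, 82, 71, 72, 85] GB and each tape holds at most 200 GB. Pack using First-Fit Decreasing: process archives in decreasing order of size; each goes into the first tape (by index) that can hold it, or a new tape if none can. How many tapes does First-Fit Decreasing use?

7

Sorted descending: 85, 85, 82, 81, 80, 80, 79, 78, 77, 76, 72, 71, 71, 69.
85 GB → tape 1 (remaining 115 GB)
85 GB → tape 1 (remaining 30 GB)
82 GB → tape 2 (remaining 118 GB)
81 GB → tape 2 (remaining 37 GB)
80 GB → tape 3 (remaining 120 GB)
80 GB → tape 3 (remaining 40 GB)
79 GB → tape 4 (remaining 121 GB)
78 GB → tape 4 (remaining 43 GB)
77 GB → tape 5 (remaining 123 GB)
76 GB → tape 5 (remaining 47 GB)
72 GB → tape 6 (remaining 128 GB)
71 GB → tape 6 (remaining 57 GB)
71 GB → tape 7 (remaining 129 GB)
69 GB → tape 7 (remaining 60 GB)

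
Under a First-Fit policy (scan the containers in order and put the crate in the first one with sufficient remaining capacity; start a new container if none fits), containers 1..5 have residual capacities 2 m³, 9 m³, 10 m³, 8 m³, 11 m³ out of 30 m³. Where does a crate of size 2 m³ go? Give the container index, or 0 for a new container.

Containers with room: container 1 (2 m³), container 2 (9 m³), container 3 (10 m³), container 4 (8 m³), container 5 (11 m³).
The first with room is container 1.

1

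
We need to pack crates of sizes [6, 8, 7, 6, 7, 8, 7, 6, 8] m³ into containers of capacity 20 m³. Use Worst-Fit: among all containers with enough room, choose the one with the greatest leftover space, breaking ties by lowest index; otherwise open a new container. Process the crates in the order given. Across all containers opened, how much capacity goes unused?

container 1: place 6 m³, 14 m³ left
container 1: place 8 m³, 6 m³ left
container 2: place 7 m³, 13 m³ left
container 2: place 6 m³, 7 m³ left
container 2: place 7 m³, 0 m³ left
container 3: place 8 m³, 12 m³ left
container 3: place 7 m³, 5 m³ left
container 1: place 6 m³, 0 m³ left
container 4: place 8 m³, 12 m³ left
4 containers × 20 m³ = 80 m³; used 63 m³; unused 17 m³.

17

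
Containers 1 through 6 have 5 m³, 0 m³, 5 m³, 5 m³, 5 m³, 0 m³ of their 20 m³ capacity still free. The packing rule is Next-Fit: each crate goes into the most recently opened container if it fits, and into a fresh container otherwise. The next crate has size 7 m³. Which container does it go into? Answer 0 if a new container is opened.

Next-Fit only looks at container 6, which has 0 m³ free.
7 m³ does not fit, so a new container is opened.

0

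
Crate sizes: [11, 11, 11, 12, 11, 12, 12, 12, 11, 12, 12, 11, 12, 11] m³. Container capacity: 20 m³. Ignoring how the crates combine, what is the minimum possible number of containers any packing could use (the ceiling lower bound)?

9

Total size = 11 + 11 + 11 + 12 + 11 + 12 + 12 + 12 + 11 + 12 + 12 + 11 + 12 + 11 = 161 m³.
⌈161 / 20⌉ = 9.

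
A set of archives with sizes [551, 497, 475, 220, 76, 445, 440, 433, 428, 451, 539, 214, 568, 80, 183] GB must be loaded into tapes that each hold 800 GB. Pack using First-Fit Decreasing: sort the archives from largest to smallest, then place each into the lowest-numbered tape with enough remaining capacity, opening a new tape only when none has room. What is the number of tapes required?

10

Sorted descending: 568, 551, 539, 497, 475, 451, 445, 440, 433, 428, 220, 214, 183, 80, 76.
tape 1: place 568 GB, 232 GB left
tape 2: place 551 GB, 249 GB left
tape 3: place 539 GB, 261 GB left
tape 4: place 497 GB, 303 GB left
tape 5: place 475 GB, 325 GB left
tape 6: place 451 GB, 349 GB left
tape 7: place 445 GB, 355 GB left
tape 8: place 440 GB, 360 GB left
tape 9: place 433 GB, 367 GB left
tape 10: place 428 GB, 372 GB left
tape 1: place 220 GB, 12 GB left
tape 2: place 214 GB, 35 GB left
tape 3: place 183 GB, 78 GB left
tape 4: place 80 GB, 223 GB left
tape 3: place 76 GB, 2 GB left
Final tapes: [568,220] [551,214] [539,183,76] [497,80] [475] [451] [445] [440] [433] [428].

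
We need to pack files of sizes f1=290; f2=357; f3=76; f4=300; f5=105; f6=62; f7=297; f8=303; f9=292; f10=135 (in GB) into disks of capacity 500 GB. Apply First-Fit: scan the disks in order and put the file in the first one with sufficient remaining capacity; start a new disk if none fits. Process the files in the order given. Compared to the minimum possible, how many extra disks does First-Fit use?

First-Fit: [290,76,105] [357,62] [300,135] [297] [303] [292] → 6 disks.
6 files exceed 250 GB (half the capacity), and no two of those can share a disk, so at least 6 disks are needed.
So 6 is already optimal.

0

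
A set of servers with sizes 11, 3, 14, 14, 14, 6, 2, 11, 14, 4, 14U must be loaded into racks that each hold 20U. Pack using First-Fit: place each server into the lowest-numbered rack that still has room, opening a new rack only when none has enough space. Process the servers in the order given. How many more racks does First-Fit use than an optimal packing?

First-Fit: [11,3,6] [14,2,4] [14] [14] [11] [14] [14] → 7 racks.
7 servers exceed 10U (half the capacity), and no two of those can share a rack, so at least 7 racks are needed.
So 7 is already optimal.

0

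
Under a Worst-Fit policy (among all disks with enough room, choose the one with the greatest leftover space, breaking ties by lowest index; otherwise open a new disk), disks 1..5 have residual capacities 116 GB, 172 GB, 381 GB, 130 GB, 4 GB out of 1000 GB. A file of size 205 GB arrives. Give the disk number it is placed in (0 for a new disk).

3

Disks with room: disk 3 (381 GB).
Most room is disk 3 with 381 GB free.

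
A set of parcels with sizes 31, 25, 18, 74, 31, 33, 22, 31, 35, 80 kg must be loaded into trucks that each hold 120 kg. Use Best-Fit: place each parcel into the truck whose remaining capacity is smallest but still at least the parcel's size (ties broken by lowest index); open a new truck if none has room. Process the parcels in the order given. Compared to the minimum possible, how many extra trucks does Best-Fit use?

Best-Fit: [31,25,18,31] [74,33] [22,31,35] [80] → 4 trucks.
Total size 380 kg; any packing needs at least ⌈380/120⌉ = 4 trucks.
So 4 is already optimal.

0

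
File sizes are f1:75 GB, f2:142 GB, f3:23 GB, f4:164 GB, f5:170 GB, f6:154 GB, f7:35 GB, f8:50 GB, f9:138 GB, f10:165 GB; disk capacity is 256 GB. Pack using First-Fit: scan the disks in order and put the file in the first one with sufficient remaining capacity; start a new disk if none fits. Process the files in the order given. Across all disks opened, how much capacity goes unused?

Put f1 (75 GB) in disk 1; 181 GB remain.
Put f2 (142 GB) in disk 1; 39 GB remain.
Put f3 (23 GB) in disk 1; 16 GB remain.
Put f4 (164 GB) in disk 2; 92 GB remain.
Put f5 (170 GB) in disk 3; 86 GB remain.
Put f6 (154 GB) in disk 4; 102 GB remain.
Put f7 (35 GB) in disk 2; 57 GB remain.
Put f8 (50 GB) in disk 2; 7 GB remain.
Put f9 (138 GB) in disk 5; 118 GB remain.
Put f10 (165 GB) in disk 6; 91 GB remain.
6 disks × 256 GB = 1536 GB; used 1116 GB; unused 420 GB.

420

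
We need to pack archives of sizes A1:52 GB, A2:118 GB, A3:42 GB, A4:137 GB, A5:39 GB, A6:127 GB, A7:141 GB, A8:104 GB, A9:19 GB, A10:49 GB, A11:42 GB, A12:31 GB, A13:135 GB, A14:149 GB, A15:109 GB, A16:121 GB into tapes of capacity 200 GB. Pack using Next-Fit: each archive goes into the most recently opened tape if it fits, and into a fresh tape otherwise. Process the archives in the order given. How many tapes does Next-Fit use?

10 tapes

Put A1 (52 GB) in tape 1; 148 GB remain.
Put A2 (118 GB) in tape 1; 30 GB remain.
Put A3 (42 GB) in tape 2; 158 GB remain.
Put A4 (137 GB) in tape 2; 21 GB remain.
Put A5 (39 GB) in tape 3; 161 GB remain.
Put A6 (127 GB) in tape 3; 34 GB remain.
Put A7 (141 GB) in tape 4; 59 GB remain.
Put A8 (104 GB) in tape 5; 96 GB remain.
Put A9 (19 GB) in tape 5; 77 GB remain.
Put A10 (49 GB) in tape 5; 28 GB remain.
Put A11 (42 GB) in tape 6; 158 GB remain.
Put A12 (31 GB) in tape 6; 127 GB remain.
Put A13 (135 GB) in tape 7; 65 GB remain.
Put A14 (149 GB) in tape 8; 51 GB remain.
Put A15 (109 GB) in tape 9; 91 GB remain.
Put A16 (121 GB) in tape 10; 79 GB remain.
Final tapes: [52,118] [42,137] [39,127] [141] [104,19,49] [42,31] [135] [149] [109] [121].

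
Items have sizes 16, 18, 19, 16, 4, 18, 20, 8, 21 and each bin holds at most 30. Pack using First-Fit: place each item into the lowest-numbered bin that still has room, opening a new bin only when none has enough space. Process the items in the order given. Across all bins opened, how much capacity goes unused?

Put 16 in bin 1; 14 remain.
Put 18 in bin 2; 12 remain.
Put 19 in bin 3; 11 remain.
Put 16 in bin 4; 14 remain.
Put 4 in bin 1; 10 remain.
Put 18 in bin 5; 12 remain.
Put 20 in bin 6; 10 remain.
Put 8 in bin 1; 2 remain.
Put 21 in bin 7; 9 remain.
7 bins × 30 = 210; used 140; unused 70.

70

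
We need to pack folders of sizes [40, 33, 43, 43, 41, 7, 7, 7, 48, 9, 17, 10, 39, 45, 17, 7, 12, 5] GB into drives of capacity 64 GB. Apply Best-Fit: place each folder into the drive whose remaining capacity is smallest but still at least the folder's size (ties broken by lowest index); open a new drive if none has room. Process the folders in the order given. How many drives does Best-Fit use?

drive 1: place 40 GB, 24 GB left
drive 2: place 33 GB, 31 GB left
drive 3: place 43 GB, 21 GB left
drive 4: place 43 GB, 21 GB left
drive 5: place 41 GB, 23 GB left
drive 3: place 7 GB, 14 GB left
drive 3: place 7 GB, 7 GB left
drive 3: place 7 GB, 0 GB left
drive 6: place 48 GB, 16 GB left
drive 6: place 9 GB, 7 GB left
drive 4: place 17 GB, 4 GB left
drive 5: place 10 GB, 13 GB left
drive 7: place 39 GB, 25 GB left
drive 8: place 45 GB, 19 GB left
drive 8: place 17 GB, 2 GB left
drive 6: place 7 GB, 0 GB left
drive 5: place 12 GB, 1 GB left
drive 1: place 5 GB, 19 GB left

8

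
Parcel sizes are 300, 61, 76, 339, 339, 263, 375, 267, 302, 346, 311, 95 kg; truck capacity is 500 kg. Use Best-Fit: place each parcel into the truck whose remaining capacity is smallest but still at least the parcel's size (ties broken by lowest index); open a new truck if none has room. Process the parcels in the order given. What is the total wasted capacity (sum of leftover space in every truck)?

300 kg → truck 1 (remaining 200 kg)
61 kg → truck 1 (remaining 139 kg)
76 kg → truck 1 (remaining 63 kg)
339 kg → truck 2 (remaining 161 kg)
339 kg → truck 3 (remaining 161 kg)
263 kg → truck 4 (remaining 237 kg)
375 kg → truck 5 (remaining 125 kg)
267 kg → truck 6 (remaining 233 kg)
302 kg → truck 7 (remaining 198 kg)
346 kg → truck 8 (remaining 154 kg)
311 kg → truck 9 (remaining 189 kg)
95 kg → truck 5 (remaining 30 kg)
9 trucks × 500 kg = 4500 kg; used 3074 kg; unused 1426 kg.

1426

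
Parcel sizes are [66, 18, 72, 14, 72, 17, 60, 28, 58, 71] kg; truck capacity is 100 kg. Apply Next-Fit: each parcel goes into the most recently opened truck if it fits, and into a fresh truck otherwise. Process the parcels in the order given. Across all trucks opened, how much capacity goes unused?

124

66 kg → truck 1 (remaining 34 kg)
18 kg → truck 1 (remaining 16 kg)
72 kg → truck 2 (remaining 28 kg)
14 kg → truck 2 (remaining 14 kg)
72 kg → truck 3 (remaining 28 kg)
17 kg → truck 3 (remaining 11 kg)
60 kg → truck 4 (remaining 40 kg)
28 kg → truck 4 (remaining 12 kg)
58 kg → truck 5 (remaining 42 kg)
71 kg → truck 6 (remaining 29 kg)
6 trucks × 100 kg = 600 kg; used 476 kg; unused 124 kg.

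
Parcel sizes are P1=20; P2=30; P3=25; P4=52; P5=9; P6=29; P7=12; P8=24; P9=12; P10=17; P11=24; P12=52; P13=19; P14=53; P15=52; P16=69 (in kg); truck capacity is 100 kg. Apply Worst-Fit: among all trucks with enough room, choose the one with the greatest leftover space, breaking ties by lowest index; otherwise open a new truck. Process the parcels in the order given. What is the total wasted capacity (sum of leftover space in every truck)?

201

Put P1 (20 kg) in truck 1; 80 kg remain.
Put P2 (30 kg) in truck 1; 50 kg remain.
Put P3 (25 kg) in truck 1; 25 kg remain.
Put P4 (52 kg) in truck 2; 48 kg remain.
Put P5 (9 kg) in truck 2; 39 kg remain.
Put P6 (29 kg) in truck 2; 10 kg remain.
Put P7 (12 kg) in truck 1; 13 kg remain.
Put P8 (24 kg) in truck 3; 76 kg remain.
Put P9 (12 kg) in truck 3; 64 kg remain.
Put P10 (17 kg) in truck 3; 47 kg remain.
Put P11 (24 kg) in truck 3; 23 kg remain.
Put P12 (52 kg) in truck 4; 48 kg remain.
Put P13 (19 kg) in truck 4; 29 kg remain.
Put P14 (53 kg) in truck 5; 47 kg remain.
Put P15 (52 kg) in truck 6; 48 kg remain.
Put P16 (69 kg) in truck 7; 31 kg remain.
7 trucks × 100 kg = 700 kg; used 499 kg; unused 201 kg.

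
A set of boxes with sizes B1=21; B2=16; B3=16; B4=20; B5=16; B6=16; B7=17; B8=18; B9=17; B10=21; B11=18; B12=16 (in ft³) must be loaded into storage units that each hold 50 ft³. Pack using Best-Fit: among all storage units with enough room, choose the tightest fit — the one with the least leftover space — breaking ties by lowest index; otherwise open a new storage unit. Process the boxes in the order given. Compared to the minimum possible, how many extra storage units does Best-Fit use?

Best-Fit: [21,16] [16,20] [16,16,17] [18,17] [21,18] [16] → 6 storage units.
Total size 212 ft³; any packing needs at least ⌈212/50⌉ = 5 storage units.
An optimal packing achieves that bound: [21,21] [20,18] [18,17] [17,16,16] [16,16,16] → 5 storage units.
Excess: 6 − 5 = 1.

1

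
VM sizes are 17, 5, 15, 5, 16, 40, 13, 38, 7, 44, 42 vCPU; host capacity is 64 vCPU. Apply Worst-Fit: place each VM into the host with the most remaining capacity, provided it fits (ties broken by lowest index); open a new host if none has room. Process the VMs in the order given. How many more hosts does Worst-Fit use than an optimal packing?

Worst-Fit: [17,5,15,5,16] [40,13] [38,7] [44] [42] → 5 hosts.
Total size 242 vCPU; any packing needs at least ⌈242/64⌉ = 4 hosts.
An optimal packing achieves that bound: [44,17] [42,16,5] [40,15,7] [38,13,5] → 4 hosts.
Excess: 5 − 4 = 1.

1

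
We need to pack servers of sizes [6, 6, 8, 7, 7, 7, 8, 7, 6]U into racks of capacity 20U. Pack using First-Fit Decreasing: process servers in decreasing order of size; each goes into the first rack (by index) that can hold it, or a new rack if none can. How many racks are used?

Sorted descending: 8, 8, 7, 7, 7, 7, 6, 6, 6.
rack 1: place 8U, 12U left
rack 1: place 8U, 4U left
rack 2: place 7U, 13U left
rack 2: place 7U, 6U left
rack 3: place 7U, 13U left
rack 3: place 7U, 6U left
rack 2: place 6U, 0U left
rack 3: place 6U, 0U left
rack 4: place 6U, 14U left
Final racks: [8,8] [7,7,6] [7,7,6] [6].

4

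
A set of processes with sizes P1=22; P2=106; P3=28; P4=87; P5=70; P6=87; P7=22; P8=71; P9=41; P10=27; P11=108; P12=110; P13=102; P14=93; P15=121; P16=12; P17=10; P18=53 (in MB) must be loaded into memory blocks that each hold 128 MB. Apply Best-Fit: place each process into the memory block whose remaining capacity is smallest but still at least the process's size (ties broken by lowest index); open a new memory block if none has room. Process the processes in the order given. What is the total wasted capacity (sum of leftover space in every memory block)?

memory block 1: place P1 (22 MB), 106 MB left
memory block 1: place P2 (106 MB), 0 MB left
memory block 2: place P3 (28 MB), 100 MB left
memory block 2: place P4 (87 MB), 13 MB left
memory block 3: place P5 (70 MB), 58 MB left
memory block 4: place P6 (87 MB), 41 MB left
memory block 4: place P7 (22 MB), 19 MB left
memory block 5: place P8 (71 MB), 57 MB left
memory block 5: place P9 (41 MB), 16 MB left
memory block 3: place P10 (27 MB), 31 MB left
memory block 6: place P11 (108 MB), 20 MB left
memory block 7: place P12 (110 MB), 18 MB left
memory block 8: place P13 (102 MB), 26 MB left
memory block 9: place P14 (93 MB), 35 MB left
memory block 10: place P15 (121 MB), 7 MB left
memory block 2: place P16 (12 MB), 1 MB left
memory block 5: place P17 (10 MB), 6 MB left
memory block 11: place P18 (53 MB), 75 MB left
11 memory blocks × 128 MB = 1408 MB; used 1170 MB; unused 238 MB.

238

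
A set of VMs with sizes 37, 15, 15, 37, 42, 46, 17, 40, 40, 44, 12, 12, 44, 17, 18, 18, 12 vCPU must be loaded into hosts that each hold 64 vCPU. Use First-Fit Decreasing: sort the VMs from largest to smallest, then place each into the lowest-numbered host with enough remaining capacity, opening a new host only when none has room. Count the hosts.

8 hosts

Sorted descending: 46, 44, 44, 42, 40, 40, 37, 37, 18, 18, 17, 17, 15, 15, 12, 12, 12.
46 vCPU → host 1 (remaining 18 vCPU)
44 vCPU → host 2 (remaining 20 vCPU)
44 vCPU → host 3 (remaining 20 vCPU)
42 vCPU → host 4 (remaining 22 vCPU)
40 vCPU → host 5 (remaining 24 vCPU)
40 vCPU → host 6 (remaining 24 vCPU)
37 vCPU → host 7 (remaining 27 vCPU)
37 vCPU → host 8 (remaining 27 vCPU)
18 vCPU → host 1 (remaining 0 vCPU)
18 vCPU → host 2 (remaining 2 vCPU)
17 vCPU → host 3 (remaining 3 vCPU)
17 vCPU → host 4 (remaining 5 vCPU)
15 vCPU → host 5 (remaining 9 vCPU)
15 vCPU → host 6 (remaining 9 vCPU)
12 vCPU → host 7 (remaining 15 vCPU)
12 vCPU → host 7 (remaining 3 vCPU)
12 vCPU → host 8 (remaining 15 vCPU)
Final hosts: [46,18] [44,18] [44,17] [42,17] [40,15] [40,15] [37,12,12] [37,12].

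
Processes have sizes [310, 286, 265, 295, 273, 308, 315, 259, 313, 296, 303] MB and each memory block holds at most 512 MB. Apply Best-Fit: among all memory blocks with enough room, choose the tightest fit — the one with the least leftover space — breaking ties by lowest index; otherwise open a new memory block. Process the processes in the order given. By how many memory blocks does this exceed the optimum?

Best-Fit: [310] [286] [265] [295] [273] [308] [315] [259] [313] [296] [303] → 11 memory blocks.
11 processes exceed 256 MB (half the capacity), and no two of those can share a memory block, so at least 11 memory blocks are needed.
So 11 is already optimal.

0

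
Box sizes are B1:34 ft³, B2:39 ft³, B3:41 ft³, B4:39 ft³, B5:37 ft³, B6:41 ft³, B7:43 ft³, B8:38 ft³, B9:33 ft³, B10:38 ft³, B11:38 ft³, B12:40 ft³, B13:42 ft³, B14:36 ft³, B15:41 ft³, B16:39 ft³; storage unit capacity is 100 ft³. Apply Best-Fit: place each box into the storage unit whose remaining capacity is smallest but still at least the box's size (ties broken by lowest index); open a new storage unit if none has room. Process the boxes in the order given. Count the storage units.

B1 (34 ft³) → storage unit 1 (remaining 66 ft³)
B2 (39 ft³) → storage unit 1 (remaining 27 ft³)
B3 (41 ft³) → storage unit 2 (remaining 59 ft³)
B4 (39 ft³) → storage unit 2 (remaining 20 ft³)
B5 (37 ft³) → storage unit 3 (remaining 63 ft³)
B6 (41 ft³) → storage unit 3 (remaining 22 ft³)
B7 (43 ft³) → storage unit 4 (remaining 57 ft³)
B8 (38 ft³) → storage unit 4 (remaining 19 ft³)
B9 (33 ft³) → storage unit 5 (remaining 67 ft³)
B10 (38 ft³) → storage unit 5 (remaining 29 ft³)
B11 (38 ft³) → storage unit 6 (remaining 62 ft³)
B12 (40 ft³) → storage unit 6 (remaining 22 ft³)
B13 (42 ft³) → storage unit 7 (remaining 58 ft³)
B14 (36 ft³) → storage unit 7 (remaining 22 ft³)
B15 (41 ft³) → storage unit 8 (remaining 59 ft³)
B16 (39 ft³) → storage unit 8 (remaining 20 ft³)

8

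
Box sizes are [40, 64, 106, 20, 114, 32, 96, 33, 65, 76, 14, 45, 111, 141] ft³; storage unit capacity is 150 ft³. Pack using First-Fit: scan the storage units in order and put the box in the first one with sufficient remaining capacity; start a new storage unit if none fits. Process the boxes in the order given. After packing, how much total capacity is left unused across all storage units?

storage unit 1: place 40 ft³, 110 ft³ left
storage unit 1: place 64 ft³, 46 ft³ left
storage unit 2: place 106 ft³, 44 ft³ left
storage unit 1: place 20 ft³, 26 ft³ left
storage unit 3: place 114 ft³, 36 ft³ left
storage unit 2: place 32 ft³, 12 ft³ left
storage unit 4: place 96 ft³, 54 ft³ left
storage unit 3: place 33 ft³, 3 ft³ left
storage unit 5: place 65 ft³, 85 ft³ left
storage unit 5: place 76 ft³, 9 ft³ left
storage unit 1: place 14 ft³, 12 ft³ left
storage unit 4: place 45 ft³, 9 ft³ left
storage unit 6: place 111 ft³, 39 ft³ left
storage unit 7: place 141 ft³, 9 ft³ left
7 storage units × 150 ft³ = 1050 ft³; used 957 ft³; unused 93 ft³.

93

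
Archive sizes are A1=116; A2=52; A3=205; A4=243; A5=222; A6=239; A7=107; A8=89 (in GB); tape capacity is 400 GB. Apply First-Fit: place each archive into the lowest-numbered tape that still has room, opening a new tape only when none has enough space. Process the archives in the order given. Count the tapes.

Put A1 (116 GB) in tape 1; 284 GB remain.
Put A2 (52 GB) in tape 1; 232 GB remain.
Put A3 (205 GB) in tape 1; 27 GB remain.
Put A4 (243 GB) in tape 2; 157 GB remain.
Put A5 (222 GB) in tape 3; 178 GB remain.
Put A6 (239 GB) in tape 4; 161 GB remain.
Put A7 (107 GB) in tape 2; 50 GB remain.
Put A8 (89 GB) in tape 3; 89 GB remain.
Final tapes: [116,52,205] [243,107] [222,89] [239].

4 tapes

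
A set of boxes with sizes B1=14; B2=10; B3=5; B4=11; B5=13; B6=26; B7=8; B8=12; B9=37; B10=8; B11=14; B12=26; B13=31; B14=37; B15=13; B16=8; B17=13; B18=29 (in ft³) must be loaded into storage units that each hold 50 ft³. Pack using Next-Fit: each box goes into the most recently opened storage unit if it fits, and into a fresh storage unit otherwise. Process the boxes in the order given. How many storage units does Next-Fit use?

Put B1 (14 ft³) in storage unit 1; 36 ft³ remain.
Put B2 (10 ft³) in storage unit 1; 26 ft³ remain.
Put B3 (5 ft³) in storage unit 1; 21 ft³ remain.
Put B4 (11 ft³) in storage unit 1; 10 ft³ remain.
Put B5 (13 ft³) in storage unit 2; 37 ft³ remain.
Put B6 (26 ft³) in storage unit 2; 11 ft³ remain.
Put B7 (8 ft³) in storage unit 2; 3 ft³ remain.
Put B8 (12 ft³) in storage unit 3; 38 ft³ remain.
Put B9 (37 ft³) in storage unit 3; 1 ft³ remain.
Put B10 (8 ft³) in storage unit 4; 42 ft³ remain.
Put B11 (14 ft³) in storage unit 4; 28 ft³ remain.
Put B12 (26 ft³) in storage unit 4; 2 ft³ remain.
Put B13 (31 ft³) in storage unit 5; 19 ft³ remain.
Put B14 (37 ft³) in storage unit 6; 13 ft³ remain.
Put B15 (13 ft³) in storage unit 6; 0 ft³ remain.
Put B16 (8 ft³) in storage unit 7; 42 ft³ remain.
Put B17 (13 ft³) in storage unit 7; 29 ft³ remain.
Put B18 (29 ft³) in storage unit 7; 0 ft³ remain.

7 storage units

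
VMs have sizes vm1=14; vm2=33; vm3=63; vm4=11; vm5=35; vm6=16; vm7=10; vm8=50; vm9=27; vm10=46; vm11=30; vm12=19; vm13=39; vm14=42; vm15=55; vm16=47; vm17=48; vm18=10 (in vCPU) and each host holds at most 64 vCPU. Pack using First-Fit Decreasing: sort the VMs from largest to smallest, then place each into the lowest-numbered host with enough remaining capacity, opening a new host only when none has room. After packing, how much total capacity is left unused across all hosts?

45

Sorted descending: 63, 55, 50, 48, 47, 46, 42, 39, 35, 33, 30, 27, 19, 16, 14, 11, 10, 10.
host 1: place 63 vCPU, 1 vCPU left
host 2: place 55 vCPU, 9 vCPU left
host 3: place 50 vCPU, 14 vCPU left
host 4: place 48 vCPU, 16 vCPU left
host 5: place 47 vCPU, 17 vCPU left
host 6: place 46 vCPU, 18 vCPU left
host 7: place 42 vCPU, 22 vCPU left
host 8: place 39 vCPU, 25 vCPU left
host 9: place 35 vCPU, 29 vCPU left
host 10: place 33 vCPU, 31 vCPU left
host 10: place 30 vCPU, 1 vCPU left
host 9: place 27 vCPU, 2 vCPU left
host 7: place 19 vCPU, 3 vCPU left
host 4: place 16 vCPU, 0 vCPU left
host 3: place 14 vCPU, 0 vCPU left
host 5: place 11 vCPU, 6 vCPU left
host 6: place 10 vCPU, 8 vCPU left
host 8: place 10 vCPU, 15 vCPU left
10 hosts × 64 vCPU = 640 vCPU; used 595 vCPU; unused 45 vCPU.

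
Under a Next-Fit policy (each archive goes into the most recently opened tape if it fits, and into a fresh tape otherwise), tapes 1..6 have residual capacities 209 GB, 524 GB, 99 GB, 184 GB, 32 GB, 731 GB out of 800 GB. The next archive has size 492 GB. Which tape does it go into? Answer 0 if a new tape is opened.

Next-Fit only looks at tape 6, which has 731 GB free.
492 GB fits there.

6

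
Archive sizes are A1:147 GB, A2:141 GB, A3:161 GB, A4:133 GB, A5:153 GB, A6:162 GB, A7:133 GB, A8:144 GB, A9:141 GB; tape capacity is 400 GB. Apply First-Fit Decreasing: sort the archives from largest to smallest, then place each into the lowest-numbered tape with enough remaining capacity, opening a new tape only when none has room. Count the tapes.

Sorted descending: 162, 161, 153, 147, 144, 141, 141, 133, 133.
162 GB → tape 1 (remaining 238 GB)
161 GB → tape 1 (remaining 77 GB)
153 GB → tape 2 (remaining 247 GB)
147 GB → tape 2 (remaining 100 GB)
144 GB → tape 3 (remaining 256 GB)
141 GB → tape 3 (remaining 115 GB)
141 GB → tape 4 (remaining 259 GB)
133 GB → tape 4 (remaining 126 GB)
133 GB → tape 5 (remaining 267 GB)

5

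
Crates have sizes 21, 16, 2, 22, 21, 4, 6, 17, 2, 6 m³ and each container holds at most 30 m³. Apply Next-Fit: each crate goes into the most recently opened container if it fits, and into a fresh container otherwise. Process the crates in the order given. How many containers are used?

6

container 1: place 21 m³, 9 m³ left
container 2: place 16 m³, 14 m³ left
container 2: place 2 m³, 12 m³ left
container 3: place 22 m³, 8 m³ left
container 4: place 21 m³, 9 m³ left
container 4: place 4 m³, 5 m³ left
container 5: place 6 m³, 24 m³ left
container 5: place 17 m³, 7 m³ left
container 5: place 2 m³, 5 m³ left
container 6: place 6 m³, 24 m³ left
Final containers: [21] [16,2] [22] [21,4] [6,17,2] [6].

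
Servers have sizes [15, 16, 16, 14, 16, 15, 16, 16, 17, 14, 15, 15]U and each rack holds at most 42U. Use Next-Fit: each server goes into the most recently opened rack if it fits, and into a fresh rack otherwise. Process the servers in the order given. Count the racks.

15U → rack 1 (remaining 27U)
16U → rack 1 (remaining 11U)
16U → rack 2 (remaining 26U)
14U → rack 2 (remaining 12U)
16U → rack 3 (remaining 26U)
15U → rack 3 (remaining 11U)
16U → rack 4 (remaining 26U)
16U → rack 4 (remaining 10U)
17U → rack 5 (remaining 25U)
14U → rack 5 (remaining 11U)
15U → rack 6 (remaining 27U)
15U → rack 6 (remaining 12U)

6 racks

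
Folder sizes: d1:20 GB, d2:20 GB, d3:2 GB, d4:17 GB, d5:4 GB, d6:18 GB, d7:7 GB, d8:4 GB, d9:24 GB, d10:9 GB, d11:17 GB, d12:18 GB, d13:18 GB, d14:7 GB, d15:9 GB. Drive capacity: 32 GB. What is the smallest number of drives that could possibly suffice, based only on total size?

7 drives

Total size = 20 + 20 + 2 + 17 + 4 + 18 + 7 + 4 + 24 + 9 + 17 + 18 + 18 + 7 + 9 = 194 GB.
⌈194 / 32⌉ = 7.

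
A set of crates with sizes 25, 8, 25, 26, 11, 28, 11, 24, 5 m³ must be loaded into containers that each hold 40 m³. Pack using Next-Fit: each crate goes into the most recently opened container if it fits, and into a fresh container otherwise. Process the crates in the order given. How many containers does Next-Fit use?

Put 25 m³ in container 1; 15 m³ remain.
Put 8 m³ in container 1; 7 m³ remain.
Put 25 m³ in container 2; 15 m³ remain.
Put 26 m³ in container 3; 14 m³ remain.
Put 11 m³ in container 3; 3 m³ remain.
Put 28 m³ in container 4; 12 m³ remain.
Put 11 m³ in container 4; 1 m³ remain.
Put 24 m³ in container 5; 16 m³ remain.
Put 5 m³ in container 5; 11 m³ remain.
Final containers: [25,8] [25] [26,11] [28,11] [24,5].

5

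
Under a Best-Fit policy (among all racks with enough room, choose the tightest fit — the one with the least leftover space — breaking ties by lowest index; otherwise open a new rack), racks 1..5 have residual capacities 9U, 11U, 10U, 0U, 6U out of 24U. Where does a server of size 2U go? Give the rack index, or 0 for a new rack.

5

Racks with room: rack 1 (9U), rack 2 (11U), rack 3 (10U), rack 5 (6U).
Tightest fit is rack 5 with 6U free.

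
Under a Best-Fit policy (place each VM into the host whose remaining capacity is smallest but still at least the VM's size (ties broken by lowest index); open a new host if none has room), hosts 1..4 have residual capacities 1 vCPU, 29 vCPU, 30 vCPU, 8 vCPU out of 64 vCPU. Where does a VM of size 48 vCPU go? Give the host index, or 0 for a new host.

No host has ≥ 48 vCPU free, so a new host is opened.

0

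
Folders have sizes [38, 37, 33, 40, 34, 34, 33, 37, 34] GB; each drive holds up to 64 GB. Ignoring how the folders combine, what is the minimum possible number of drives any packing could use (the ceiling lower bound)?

5

Total size = 38 + 37 + 33 + 40 + 34 + 34 + 33 + 37 + 34 = 320 GB.
⌈320 / 64⌉ = 5.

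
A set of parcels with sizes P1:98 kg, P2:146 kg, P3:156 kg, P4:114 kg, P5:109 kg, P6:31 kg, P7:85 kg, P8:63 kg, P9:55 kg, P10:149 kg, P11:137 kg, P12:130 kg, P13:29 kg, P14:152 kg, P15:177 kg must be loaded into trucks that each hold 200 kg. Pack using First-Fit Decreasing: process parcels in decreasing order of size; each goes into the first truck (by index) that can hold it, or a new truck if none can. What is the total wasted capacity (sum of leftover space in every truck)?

369

Sorted descending: 177, 156, 152, 149, 146, 137, 130, 114, 109, 98, 85, 63, 55, 31, 29.
177 kg → truck 1 (remaining 23 kg)
156 kg → truck 2 (remaining 44 kg)
152 kg → truck 3 (remaining 48 kg)
149 kg → truck 4 (remaining 51 kg)
146 kg → truck 5 (remaining 54 kg)
137 kg → truck 6 (remaining 63 kg)
130 kg → truck 7 (remaining 70 kg)
114 kg → truck 8 (remaining 86 kg)
109 kg → truck 9 (remaining 91 kg)
98 kg → truck 10 (remaining 102 kg)
85 kg → truck 8 (remaining 1 kg)
63 kg → truck 6 (remaining 0 kg)
55 kg → truck 7 (remaining 15 kg)
31 kg → truck 2 (remaining 13 kg)
29 kg → truck 3 (remaining 19 kg)
10 trucks × 200 kg = 2000 kg; used 1631 kg; unused 369 kg.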